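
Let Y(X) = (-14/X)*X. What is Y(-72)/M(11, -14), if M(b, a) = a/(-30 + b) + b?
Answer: -266/223 ≈ -1.1928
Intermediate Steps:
Y(X) = -14
M(b, a) = b + a/(-30 + b) (M(b, a) = a/(-30 + b) + b = b + a/(-30 + b))
Y(-72)/M(11, -14) = -14*(-30 + 11)/(-14 + 11**2 - 30*11) = -14*(-19/(-14 + 121 - 330)) = -14/((-1/19*(-223))) = -14/223/19 = -14*19/223 = -266/223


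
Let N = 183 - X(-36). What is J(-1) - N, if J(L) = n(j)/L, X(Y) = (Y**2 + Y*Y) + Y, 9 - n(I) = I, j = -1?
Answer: 2363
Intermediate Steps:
n(I) = 9 - I
X(Y) = Y + 2*Y**2 (X(Y) = (Y**2 + Y**2) + Y = 2*Y**2 + Y = Y + 2*Y**2)
J(L) = 10/L (J(L) = (9 - 1*(-1))/L = (9 + 1)/L = 10/L)
N = -2373 (N = 183 - (-36)*(1 + 2*(-36)) = 183 - (-36)*(1 - 72) = 183 - (-36)*(-71) = 183 - 1*2556 = 183 - 2556 = -2373)
J(-1) - N = 10/(-1) - 1*(-2373) = 10*(-1) + 2373 = -10 + 2373 = 2363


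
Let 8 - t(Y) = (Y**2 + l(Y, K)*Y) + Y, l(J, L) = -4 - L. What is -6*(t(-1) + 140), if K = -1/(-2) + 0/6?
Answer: -861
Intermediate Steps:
K = 1/2 (K = -1*(-1/2) + 0*(1/6) = 1/2 + 0 = 1/2 ≈ 0.50000)
t(Y) = 8 - Y**2 + 7*Y/2 (t(Y) = 8 - ((Y**2 + (-4 - 1*1/2)*Y) + Y) = 8 - ((Y**2 + (-4 - 1/2)*Y) + Y) = 8 - ((Y**2 - 9*Y/2) + Y) = 8 - (Y**2 - 7*Y/2) = 8 + (-Y**2 + 7*Y/2) = 8 - Y**2 + 7*Y/2)
-6*(t(-1) + 140) = -6*((8 - 1*(-1)**2 + (7/2)*(-1)) + 140) = -6*((8 - 1*1 - 7/2) + 140) = -6*((8 - 1 - 7/2) + 140) = -6*(7/2 + 140) = -6*287/2 = -861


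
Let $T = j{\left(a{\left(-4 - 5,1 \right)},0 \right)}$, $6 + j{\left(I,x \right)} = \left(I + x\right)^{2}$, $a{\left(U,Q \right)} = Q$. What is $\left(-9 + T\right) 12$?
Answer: $-168$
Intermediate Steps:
$j{\left(I,x \right)} = -6 + \left(I + x\right)^{2}$
$T = -5$ ($T = -6 + \left(1 + 0\right)^{2} = -6 + 1^{2} = -6 + 1 = -5$)
$\left(-9 + T\right) 12 = \left(-9 - 5\right) 12 = \left(-14\right) 12 = -168$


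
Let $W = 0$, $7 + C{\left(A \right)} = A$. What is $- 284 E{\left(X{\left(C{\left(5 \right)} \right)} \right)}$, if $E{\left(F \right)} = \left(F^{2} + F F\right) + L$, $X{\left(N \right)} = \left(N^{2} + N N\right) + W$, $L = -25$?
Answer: $-29252$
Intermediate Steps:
$C{\left(A \right)} = -7 + A$
$X{\left(N \right)} = 2 N^{2}$ ($X{\left(N \right)} = \left(N^{2} + N N\right) + 0 = \left(N^{2} + N^{2}\right) + 0 = 2 N^{2} + 0 = 2 N^{2}$)
$E{\left(F \right)} = -25 + 2 F^{2}$ ($E{\left(F \right)} = \left(F^{2} + F F\right) - 25 = \left(F^{2} + F^{2}\right) - 25 = 2 F^{2} - 25 = -25 + 2 F^{2}$)
$- 284 E{\left(X{\left(C{\left(5 \right)} \right)} \right)} = - 284 \left(-25 + 2 \left(2 \left(-7 + 5\right)^{2}\right)^{2}\right) = - 284 \left(-25 + 2 \left(2 \left(-2\right)^{2}\right)^{2}\right) = - 284 \left(-25 + 2 \left(2 \cdot 4\right)^{2}\right) = - 284 \left(-25 + 2 \cdot 8^{2}\right) = - 284 \left(-25 + 2 \cdot 64\right) = - 284 \left(-25 + 128\right) = \left(-284\right) 103 = -29252$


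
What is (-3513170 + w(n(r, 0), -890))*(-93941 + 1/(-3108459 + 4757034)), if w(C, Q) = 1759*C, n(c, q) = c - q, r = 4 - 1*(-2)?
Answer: 542445880998137584/1648575 ≈ 3.2904e+11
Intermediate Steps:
r = 6 (r = 4 + 2 = 6)
(-3513170 + w(n(r, 0), -890))*(-93941 + 1/(-3108459 + 4757034)) = (-3513170 + 1759*(6 - 1*0))*(-93941 + 1/(-3108459 + 4757034)) = (-3513170 + 1759*(6 + 0))*(-93941 + 1/1648575) = (-3513170 + 1759*6)*(-93941 + 1/1648575) = (-3513170 + 10554)*(-154868784074/1648575) = -3502616*(-154868784074/1648575) = 542445880998137584/1648575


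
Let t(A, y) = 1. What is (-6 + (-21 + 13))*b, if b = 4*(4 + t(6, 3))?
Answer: -280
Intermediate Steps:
b = 20 (b = 4*(4 + 1) = 4*5 = 20)
(-6 + (-21 + 13))*b = (-6 + (-21 + 13))*20 = (-6 - 8)*20 = -14*20 = -280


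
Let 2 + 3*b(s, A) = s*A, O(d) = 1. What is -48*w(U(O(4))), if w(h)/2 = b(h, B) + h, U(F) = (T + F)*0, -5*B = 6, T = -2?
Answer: 64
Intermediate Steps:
B = -6/5 (B = -⅕*6 = -6/5 ≈ -1.2000)
U(F) = 0 (U(F) = (-2 + F)*0 = 0)
b(s, A) = -⅔ + A*s/3 (b(s, A) = -⅔ + (s*A)/3 = -⅔ + (A*s)/3 = -⅔ + A*s/3)
w(h) = -4/3 + 6*h/5 (w(h) = 2*((-⅔ + (⅓)*(-6/5)*h) + h) = 2*((-⅔ - 2*h/5) + h) = 2*(-⅔ + 3*h/5) = -4/3 + 6*h/5)
-48*w(U(O(4))) = -48*(-4/3 + (6/5)*0) = -48*(-4/3 + 0) = -48*(-4/3) = 64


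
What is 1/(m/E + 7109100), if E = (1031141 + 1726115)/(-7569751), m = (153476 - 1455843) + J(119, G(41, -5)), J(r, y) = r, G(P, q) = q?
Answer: 344657/3682412716231 ≈ 9.3595e-8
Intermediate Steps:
m = -1302248 (m = (153476 - 1455843) + 119 = -1302367 + 119 = -1302248)
E = -2757256/7569751 (E = 2757256*(-1/7569751) = -2757256/7569751 ≈ -0.36425)
1/(m/E + 7109100) = 1/(-1302248/(-2757256/7569751) + 7109100) = 1/(-1302248*(-7569751/2757256) + 7109100) = 1/(1232211637531/344657 + 7109100) = 1/(3682412716231/344657) = 344657/3682412716231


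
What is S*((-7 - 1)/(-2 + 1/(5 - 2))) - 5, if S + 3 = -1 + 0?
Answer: -121/5 ≈ -24.200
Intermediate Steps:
S = -4 (S = -3 + (-1 + 0) = -3 - 1 = -4)
S*((-7 - 1)/(-2 + 1/(5 - 2))) - 5 = -4*(-7 - 1)/(-2 + 1/(5 - 2)) - 5 = -(-32)/(-2 + 1/3) - 5 = -(-32)/(-2 + ⅓) - 5 = -(-32)/(-5/3) - 5 = -(-32)*(-3)/5 - 5 = -4*24/5 - 5 = -96/5 - 5 = -121/5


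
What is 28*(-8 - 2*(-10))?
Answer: 336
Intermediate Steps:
28*(-8 - 2*(-10)) = 28*(-8 + 20) = 28*12 = 336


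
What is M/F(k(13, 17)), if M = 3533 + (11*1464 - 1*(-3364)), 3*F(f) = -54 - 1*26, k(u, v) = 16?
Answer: -69003/80 ≈ -862.54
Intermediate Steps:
F(f) = -80/3 (F(f) = (-54 - 1*26)/3 = (-54 - 26)/3 = (⅓)*(-80) = -80/3)
M = 23001 (M = 3533 + (16104 + 3364) = 3533 + 19468 = 23001)
M/F(k(13, 17)) = 23001/(-80/3) = 23001*(-3/80) = -69003/80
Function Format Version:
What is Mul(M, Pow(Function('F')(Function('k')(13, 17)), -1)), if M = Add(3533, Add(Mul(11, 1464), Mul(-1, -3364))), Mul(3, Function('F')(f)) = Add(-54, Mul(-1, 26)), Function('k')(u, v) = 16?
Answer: Rational(-69003, 80) ≈ -862.54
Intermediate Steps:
Function('F')(f) = Rational(-80, 3) (Function('F')(f) = Mul(Rational(1, 3), Add(-54, Mul(-1, 26))) = Mul(Rational(1, 3), Add(-54, -26)) = Mul(Rational(1, 3), -80) = Rational(-80, 3))
M = 23001 (M = Add(3533, Add(16104, 3364)) = Add(3533, 19468) = 23001)
Mul(M, Pow(Function('F')(Function('k')(13, 17)), -1)) = Mul(23001, Pow(Rational(-80, 3), -1)) = Mul(23001, Rational(-3, 80)) = Rational(-69003, 80)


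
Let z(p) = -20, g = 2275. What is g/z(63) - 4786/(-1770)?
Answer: -393103/3540 ≈ -111.05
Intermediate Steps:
g/z(63) - 4786/(-1770) = 2275/(-20) - 4786/(-1770) = 2275*(-1/20) - 4786*(-1/1770) = -455/4 + 2393/885 = -393103/3540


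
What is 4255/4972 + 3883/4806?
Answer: 19877903/11947716 ≈ 1.6637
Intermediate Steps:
4255/4972 + 3883/4806 = 19877903/11947716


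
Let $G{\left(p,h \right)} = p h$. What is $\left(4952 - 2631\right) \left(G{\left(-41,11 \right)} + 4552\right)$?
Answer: $9518421$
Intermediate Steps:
$G{\left(p,h \right)} = h p$
$\left(4952 - 2631\right) \left(G{\left(-41,11 \right)} + 4552\right) = \left(4952 - 2631\right) \left(11 \left(-41\right) + 4552\right) = 2321 \left(-451 + 4552\right) = 2321 \cdot 4101 = 9518421$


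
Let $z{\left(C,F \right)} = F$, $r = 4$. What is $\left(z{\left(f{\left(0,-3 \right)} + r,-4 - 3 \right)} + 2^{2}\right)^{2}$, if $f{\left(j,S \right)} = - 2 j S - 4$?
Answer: $9$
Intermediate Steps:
$f{\left(j,S \right)} = -4 - 2 S j$ ($f{\left(j,S \right)} = - 2 S j - 4 = -4 - 2 S j$)
$\left(z{\left(f{\left(0,-3 \right)} + r,-4 - 3 \right)} + 2^{2}\right)^{2} = \left(\left(-4 - 3\right) + 2^{2}\right)^{2} = \left(\left(-4 - 3\right) + 4\right)^{2} = \left(-7 + 4\right)^{2} = \left(-3\right)^{2} = 9$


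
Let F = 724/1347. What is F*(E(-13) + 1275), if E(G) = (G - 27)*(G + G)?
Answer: 1676060/1347 ≈ 1244.3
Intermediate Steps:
E(G) = 2*G*(-27 + G) (E(G) = (-27 + G)*(2*G) = 2*G*(-27 + G))
F = 724/1347 (F = 724*(1/1347) = 724/1347 ≈ 0.53749)
F*(E(-13) + 1275) = 724*(2*(-13)*(-27 - 13) + 1275)/1347 = 724*(2*(-13)*(-40) + 1275)/1347 = 724*(1040 + 1275)/1347 = (724/1347)*2315 = 1676060/1347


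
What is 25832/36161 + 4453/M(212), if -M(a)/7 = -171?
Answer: 191945837/43284717 ≈ 4.4345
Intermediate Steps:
M(a) = 1197 (M(a) = -7*(-171) = 1197)
25832/36161 + 4453/M(212) = 25832/36161 + 4453/1197 = 191945837/43284717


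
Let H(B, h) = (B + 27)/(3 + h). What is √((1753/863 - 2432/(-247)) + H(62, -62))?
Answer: 6*√126195900571/661921 ≈ 3.2201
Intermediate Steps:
H(B, h) = (27 + B)/(3 + h)
√((1753/863 - 2432/(-247)) + H(62, -62)) = √((1753/863 - 2432/(-247)) + (27 + 62)/(3 - 62)) = √((1753*(1/863) - 2432*(-1/247)) + 89/(-59)) = √((1753/863 + 128/13) - 1/59*89) = √(133253/11219 - 89/59) = √(6863436/661921) = 6*√126195900571/661921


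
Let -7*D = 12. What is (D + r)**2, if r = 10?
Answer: 3364/49 ≈ 68.653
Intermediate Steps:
D = -12/7 (D = -1/7*12 = -12/7 ≈ -1.7143)
(D + r)**2 = (-12/7 + 10)**2 = (58/7)**2 = 3364/49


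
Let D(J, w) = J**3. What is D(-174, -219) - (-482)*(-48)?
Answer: -5291160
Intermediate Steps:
D(-174, -219) - (-482)*(-48) = (-174)**3 - (-482)*(-48) = -5268024 - 1*23136 = -5268024 - 23136 = -5291160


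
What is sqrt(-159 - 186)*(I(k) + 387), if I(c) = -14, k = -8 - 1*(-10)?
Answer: 373*I*sqrt(345) ≈ 6928.2*I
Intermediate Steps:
k = 2 (k = -8 + 10 = 2)
sqrt(-159 - 186)*(I(k) + 387) = sqrt(-159 - 186)*(-14 + 387) = sqrt(-345)*373 = (I*sqrt(345))*373 = 373*I*sqrt(345)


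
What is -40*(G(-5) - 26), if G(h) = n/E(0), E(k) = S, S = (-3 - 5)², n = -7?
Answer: 8355/8 ≈ 1044.4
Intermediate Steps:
S = 64 (S = (-8)² = 64)
E(k) = 64
G(h) = -7/64
-40*(G(-5) - 26) = -40*(-7/64 - 26) = -40*(-1671/64) = 8355/8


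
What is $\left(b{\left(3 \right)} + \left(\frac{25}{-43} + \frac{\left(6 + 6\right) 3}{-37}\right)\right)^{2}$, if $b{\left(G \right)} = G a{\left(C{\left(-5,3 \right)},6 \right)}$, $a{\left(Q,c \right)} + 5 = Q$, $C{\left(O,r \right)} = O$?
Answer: $\frac{2520341209}{2531281} \approx 995.68$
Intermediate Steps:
$a{\left(Q,c \right)} = -5 + Q$
$b{\left(G \right)} = - 10 G$ ($b{\left(G \right)} = G \left(-5 - 5\right) = G \left(-10\right) = - 10 G$)
$\left(b{\left(3 \right)} + \left(\frac{25}{-43} + \frac{\left(6 + 6\right) 3}{-37}\right)\right)^{2} = \left(\left(-10\right) 3 + \left(\frac{25}{-43} + \frac{\left(6 + 6\right) 3}{-37}\right)\right)^{2} = \left(-30 + \left(25 \left(- \frac{1}{43}\right) + 12 \cdot 3 \left(- \frac{1}{37}\right)\right)\right)^{2} = \left(-30 + \left(- \frac{25}{43} + 36 \left(- \frac{1}{37}\right)\right)\right)^{2} = \left(-30 - \frac{2473}{1591}\right)^{2} = \left(- \frac{50203}{1591}\right)^{2} = \frac{2520341209}{2531281}$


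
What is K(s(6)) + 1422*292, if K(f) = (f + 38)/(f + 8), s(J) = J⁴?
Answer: 270726715/652 ≈ 4.1523e+5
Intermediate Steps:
K(f) = (38 + f)/(8 + f)
K(s(6)) + 1422*292 = (38 + 6⁴)/(8 + 6⁴) + 1422*292 = (38 + 1296)/(8 + 1296) + 415224 = 1334/1304 + 415224 = (1/1304)*1334 + 415224 = 667/652 + 415224 = 270726715/652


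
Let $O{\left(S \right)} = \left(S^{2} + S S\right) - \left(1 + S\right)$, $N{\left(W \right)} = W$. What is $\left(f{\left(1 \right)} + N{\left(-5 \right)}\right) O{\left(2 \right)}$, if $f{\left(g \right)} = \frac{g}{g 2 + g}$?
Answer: $- \frac{70}{3} \approx -23.333$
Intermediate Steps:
$O{\left(S \right)} = -1 - S + 2 S^{2}$ ($O{\left(S \right)} = \left(S^{2} + S^{2}\right) - \left(1 + S\right) = 2 S^{2} - \left(1 + S\right) = -1 - S + 2 S^{2}$)
$f{\left(g \right)} = \frac{1}{3}$ ($f{\left(g \right)} = \frac{g}{2 g + g} = \frac{g}{3 g} = g \frac{1}{3 g} = \frac{1}{3}$)
$\left(f{\left(1 \right)} + N{\left(-5 \right)}\right) O{\left(2 \right)} = \left(\frac{1}{3} - 5\right) \left(-1 - 2 + 2 \cdot 2^{2}\right) = - \frac{14 \left(-1 - 2 + 2 \cdot 4\right)}{3} = - \frac{14 \left(-1 - 2 + 8\right)}{3} = \left(- \frac{14}{3}\right) 5 = - \frac{70}{3}$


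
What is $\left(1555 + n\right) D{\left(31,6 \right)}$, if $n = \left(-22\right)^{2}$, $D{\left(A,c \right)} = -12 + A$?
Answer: $38741$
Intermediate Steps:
$n = 484$
$\left(1555 + n\right) D{\left(31,6 \right)} = \left(1555 + 484\right) \left(-12 + 31\right) = 2039 \cdot 19 = 38741$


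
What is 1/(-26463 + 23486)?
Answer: -1/2977 ≈ -0.00033591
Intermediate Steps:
1/(-26463 + 23486) = 1/(-2977) = -1/2977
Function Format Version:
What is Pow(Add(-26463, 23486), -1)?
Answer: Rational(-1, 2977) ≈ -0.00033591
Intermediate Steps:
Pow(Add(-26463, 23486), -1) = Pow(-2977, -1) = Rational(-1, 2977)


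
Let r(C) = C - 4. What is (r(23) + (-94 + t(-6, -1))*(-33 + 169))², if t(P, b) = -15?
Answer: 219188025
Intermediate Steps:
r(C) = -4 + C
(r(23) + (-94 + t(-6, -1))*(-33 + 169))² = ((-4 + 23) + (-94 - 15)*(-33 + 169))² = (19 - 109*136)² = (19 - 14824)² = (-14805)² = 219188025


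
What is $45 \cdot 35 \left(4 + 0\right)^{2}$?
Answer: $25200$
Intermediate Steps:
$45 \cdot 35 \left(4 + 0\right)^{2} = 1575 \cdot 4^{2} = 1575 \cdot 16 = 25200$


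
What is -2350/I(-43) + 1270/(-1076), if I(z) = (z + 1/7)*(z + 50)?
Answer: 5369/807 ≈ 6.6530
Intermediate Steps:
I(z) = (50 + z)*(1/7 + z) (I(z) = (z + 1/7)*(50 + z) = (1/7 + z)*(50 + z) = (50 + z)*(1/7 + z))
-2350/I(-43) + 1270/(-1076) = -2350/(50/7 + (-43)**2 + (351/7)*(-43)) + 1270/(-1076) = -2350/(50/7 + 1849 - 15093/7) + 1270*(-1/1076) = -2350/(-300) - 635/538 = -2350*(-1/300) - 635/538 = 47/6 - 635/538 = 5369/807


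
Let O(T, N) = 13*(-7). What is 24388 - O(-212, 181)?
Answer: 24479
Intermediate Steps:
O(T, N) = -91
24388 - O(-212, 181) = 24388 - 1*(-91) = 24388 + 91 = 24479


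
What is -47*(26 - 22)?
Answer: -188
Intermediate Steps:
-47*(26 - 22) = -47*4 = -188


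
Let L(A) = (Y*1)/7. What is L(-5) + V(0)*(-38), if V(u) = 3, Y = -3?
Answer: -801/7 ≈ -114.43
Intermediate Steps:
L(A) = -3/7 (L(A) = -3*1/7 = -3*⅐ = -3/7)
L(-5) + V(0)*(-38) = -3/7 + 3*(-38) = -3/7 - 114 = -801/7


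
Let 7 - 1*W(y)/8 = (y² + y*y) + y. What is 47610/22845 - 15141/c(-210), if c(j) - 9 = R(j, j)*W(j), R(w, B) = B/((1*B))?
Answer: 2257095513/1071971165 ≈ 2.1056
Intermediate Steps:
W(y) = 56 - 16*y² - 8*y (W(y) = 56 - 8*((y² + y*y) + y) = 56 - 8*((y² + y²) + y) = 56 - 8*(2*y² + y) = 56 - 8*(y + 2*y²) = 56 + (-16*y² - 8*y) = 56 - 16*y² - 8*y)
R(w, B) = 1 (R(w, B) = B/B = 1)
c(j) = 65 - 16*j² - 8*j (c(j) = 9 + 1*(56 - 16*j² - 8*j) = 9 + (56 - 16*j² - 8*j) = 65 - 16*j² - 8*j)
47610/22845 - 15141/c(-210) = 47610/22845 - 15141/(65 - 16*(-210)² - 8*(-210)) = 47610*(1/22845) - 15141/(65 - 16*44100 + 1680) = 3174/1523 - 15141/(65 - 705600 + 1680) = 3174/1523 - 15141/(-703855) = 3174/1523 - 15141*(-1/703855) = 3174/1523 + 15141/703855 = 2257095513/1071971165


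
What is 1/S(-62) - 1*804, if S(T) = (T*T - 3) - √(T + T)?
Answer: -11861733779/14753405 + 2*I*√31/14753405 ≈ -804.0 + 7.5478e-7*I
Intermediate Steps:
S(T) = -3 + T² - √2*√T (S(T) = (T² - 3) - √(2*T) = (-3 + T²) - √2*√T = -3 + T² - √2*√T)
1/S(-62) - 1*804 = 1/(-3 + (-62)² - √2*√(-62)) - 1*804 = 1/(-3 + 3844 - √2*I*√62) - 804 = 1/(-3 + 3844 - 2*I*√31) - 804 = 1/(3841 - 2*I*√31) - 804 = -804 + 1/(3841 - 2*I*√31)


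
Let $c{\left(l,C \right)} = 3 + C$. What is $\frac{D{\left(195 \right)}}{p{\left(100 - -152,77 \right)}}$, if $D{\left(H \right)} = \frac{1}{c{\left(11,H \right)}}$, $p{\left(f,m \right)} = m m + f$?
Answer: $\frac{1}{1223838} \approx 8.171 \cdot 10^{-7}$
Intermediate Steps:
$p{\left(f,m \right)} = f + m^{2}$ ($p{\left(f,m \right)} = m^{2} + f = f + m^{2}$)
$D{\left(H \right)} = \frac{1}{3 + H}$
$\frac{D{\left(195 \right)}}{p{\left(100 - -152,77 \right)}} = \frac{1}{\left(3 + 195\right) \left(\left(100 - -152\right) + 77^{2}\right)} = \frac{1}{198 \left(\left(100 + 152\right) + 5929\right)} = \frac{1}{198 \left(252 + 5929\right)} = \frac{1}{198 \cdot 6181} = \frac{1}{198} \cdot \frac{1}{6181} = \frac{1}{1223838}$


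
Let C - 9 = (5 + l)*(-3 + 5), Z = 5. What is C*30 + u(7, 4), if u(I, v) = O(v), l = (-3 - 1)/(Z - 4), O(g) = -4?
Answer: 326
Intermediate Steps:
l = -4 (l = (-3 - 1)/(5 - 4) = -4/1 = -4*1 = -4)
u(I, v) = -4
C = 11 (C = 9 + (5 - 4)*(-3 + 5) = 9 + 1*2 = 9 + 2 = 11)
C*30 + u(7, 4) = 11*30 - 4 = 330 - 4 = 326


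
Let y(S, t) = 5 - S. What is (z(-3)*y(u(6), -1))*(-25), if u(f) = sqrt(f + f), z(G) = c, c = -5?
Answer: 625 - 250*sqrt(3) ≈ 191.99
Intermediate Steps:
z(G) = -5
u(f) = sqrt(2)*sqrt(f) (u(f) = sqrt(2*f) = sqrt(2)*sqrt(f))
(z(-3)*y(u(6), -1))*(-25) = -5*(5 - sqrt(2)*sqrt(6))*(-25) = -5*(5 - 2*sqrt(3))*(-25) = (-25 + 10*sqrt(3))*(-25) = 625 - 250*sqrt(3)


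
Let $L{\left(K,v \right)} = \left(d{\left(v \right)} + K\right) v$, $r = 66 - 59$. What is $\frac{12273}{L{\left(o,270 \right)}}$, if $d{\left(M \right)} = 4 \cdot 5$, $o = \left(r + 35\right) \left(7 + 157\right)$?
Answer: $\frac{4091}{621720} \approx 0.0065801$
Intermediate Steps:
$r = 7$
$o = 6888$ ($o = \left(7 + 35\right) \left(7 + 157\right) = 42 \cdot 164 = 6888$)
$d{\left(M \right)} = 20$
$L{\left(K,v \right)} = v \left(20 + K\right)$ ($L{\left(K,v \right)} = \left(20 + K\right) v = v \left(20 + K\right)$)
$\frac{12273}{L{\left(o,270 \right)}} = \frac{12273}{270 \left(20 + 6888\right)} = \frac{12273}{270 \cdot 6908} = \frac{12273}{1865160} = 12273 \cdot \frac{1}{1865160} = \frac{4091}{621720}$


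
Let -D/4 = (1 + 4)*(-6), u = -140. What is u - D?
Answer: -260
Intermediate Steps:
D = 120 (D = -4*(1 + 4)*(-6) = -20*(-6) = -4*(-30) = 120)
u - D = -140 - 1*120 = -140 - 120 = -260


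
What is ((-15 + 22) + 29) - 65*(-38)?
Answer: 2506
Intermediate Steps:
((-15 + 22) + 29) - 65*(-38) = (7 + 29) + 2470 = 36 + 2470 = 2506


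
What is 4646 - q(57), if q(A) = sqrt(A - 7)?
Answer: 4646 - 5*sqrt(2) ≈ 4638.9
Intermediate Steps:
q(A) = sqrt(-7 + A)
4646 - q(57) = 4646 - sqrt(-7 + 57) = 4646 - sqrt(50) = 4646 - 5*sqrt(2)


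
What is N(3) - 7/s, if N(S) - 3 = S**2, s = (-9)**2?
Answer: 965/81 ≈ 11.914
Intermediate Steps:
s = 81
N(S) = 3 + S**2
N(3) - 7/s = (3 + 3**2) - 7/81 = (3 + 9) + (1/81)*(-7) = 12 - 7/81 = 965/81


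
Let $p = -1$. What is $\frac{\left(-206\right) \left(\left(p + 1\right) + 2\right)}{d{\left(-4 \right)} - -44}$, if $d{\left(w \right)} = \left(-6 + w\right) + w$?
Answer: $- \frac{206}{15} \approx -13.733$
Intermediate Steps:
$d{\left(w \right)} = -6 + 2 w$
$\frac{\left(-206\right) \left(\left(p + 1\right) + 2\right)}{d{\left(-4 \right)} - -44} = \frac{\left(-206\right) \left(\left(-1 + 1\right) + 2\right)}{\left(-6 + 2 \left(-4\right)\right) - -44} = \frac{\left(-206\right) \left(0 + 2\right)}{\left(-6 - 8\right) + 44} = \frac{\left(-206\right) 2}{-14 + 44} = - \frac{412}{30} = \left(-412\right) \frac{1}{30} = - \frac{206}{15}$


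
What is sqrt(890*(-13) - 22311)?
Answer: I*sqrt(33881) ≈ 184.07*I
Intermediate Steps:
sqrt(890*(-13) - 22311) = sqrt(-11570 - 22311) = sqrt(-33881) = I*sqrt(33881)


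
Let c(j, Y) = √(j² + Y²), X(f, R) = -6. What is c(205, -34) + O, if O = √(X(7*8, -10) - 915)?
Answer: √43181 + I*√921 ≈ 207.8 + 30.348*I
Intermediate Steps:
c(j, Y) = √(Y² + j²)
O = I*√921 (O = √(-6 - 915) = √(-921) = I*√921 ≈ 30.348*I)
c(205, -34) + O = √((-34)² + 205²) + I*√921 = √(1156 + 42025) + I*√921 = √43181 + I*√921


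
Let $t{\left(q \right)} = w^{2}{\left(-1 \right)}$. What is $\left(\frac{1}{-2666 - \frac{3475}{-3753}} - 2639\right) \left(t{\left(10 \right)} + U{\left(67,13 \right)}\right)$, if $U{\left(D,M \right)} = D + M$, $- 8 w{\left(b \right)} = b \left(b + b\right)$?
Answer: $- \frac{121627459275}{575656} \approx -2.1129 \cdot 10^{5}$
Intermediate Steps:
$w{\left(b \right)} = - \frac{b^{2}}{4}$ ($w{\left(b \right)} = - \frac{b \left(b + b\right)}{8} = - \frac{b 2 b}{8} = - \frac{2 b^{2}}{8} = - \frac{b^{2}}{4}$)
$t{\left(q \right)} = \frac{1}{16}$ ($t{\left(q \right)} = \left(- \frac{\left(-1\right)^{2}}{4}\right)^{2} = \left(\left(- \frac{1}{4}\right) 1\right)^{2} = \left(- \frac{1}{4}\right)^{2} = \frac{1}{16}$)
$\left(\frac{1}{-2666 - \frac{3475}{-3753}} - 2639\right) \left(t{\left(10 \right)} + U{\left(67,13 \right)}\right) = \left(\frac{1}{-2666 - \frac{3475}{-3753}} - 2639\right) \left(\frac{1}{16} + \left(67 + 13\right)\right) = \left(\frac{1}{-2666 - - \frac{25}{27}} - 2639\right) \left(\frac{1}{16} + 80\right) = \left(\frac{1}{-2666 + \frac{25}{27}} - 2639\right) \frac{1281}{16} = \left(\frac{1}{- \frac{71957}{27}} - 2639\right) \frac{1281}{16} = \left(- \frac{27}{71957} - 2639\right) \frac{1281}{16} = \left(- \frac{189894550}{71957}\right) \frac{1281}{16} = - \frac{121627459275}{575656}$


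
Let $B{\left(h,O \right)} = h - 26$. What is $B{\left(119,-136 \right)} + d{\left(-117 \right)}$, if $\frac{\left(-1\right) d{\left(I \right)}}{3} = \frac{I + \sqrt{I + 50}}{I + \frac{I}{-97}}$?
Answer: $\frac{2879}{32} + \frac{97 i \sqrt{67}}{3744} \approx 89.969 + 0.21207 i$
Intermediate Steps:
$d{\left(I \right)} = - \frac{97 \left(I + \sqrt{50 + I}\right)}{32 I}$ ($d{\left(I \right)} = - 3 \frac{I + \sqrt{I + 50}}{I + \frac{I}{-97}} = - 3 \frac{I + \sqrt{50 + I}}{I + I \left(- \frac{1}{97}\right)} = - 3 \frac{I + \sqrt{50 + I}}{I - \frac{I}{97}} = - 3 \frac{I + \sqrt{50 + I}}{\frac{96}{97} I} = - 3 \left(I + \sqrt{50 + I}\right) \frac{97}{96 I} = - 3 \frac{97 \left(I + \sqrt{50 + I}\right)}{96 I} = - \frac{97 \left(I + \sqrt{50 + I}\right)}{32 I}$)
$B{\left(h,O \right)} = -26 + h$
$B{\left(119,-136 \right)} + d{\left(-117 \right)} = \left(-26 + 119\right) + \frac{97 \left(\left(-1\right) \left(-117\right) - \sqrt{50 - 117}\right)}{32 \left(-117\right)} = 93 + \frac{97}{32} \left(- \frac{1}{117}\right) \left(117 - \sqrt{-67}\right) = 93 + \frac{97}{32} \left(- \frac{1}{117}\right) \left(117 - i \sqrt{67}\right) = 93 - \left(\frac{97}{32} - \frac{97 i \sqrt{67}}{3744}\right) = \frac{2879}{32} + \frac{97 i \sqrt{67}}{3744}$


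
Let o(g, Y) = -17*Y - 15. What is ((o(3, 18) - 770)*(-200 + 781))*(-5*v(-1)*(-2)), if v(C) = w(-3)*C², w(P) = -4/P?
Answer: -25354840/3 ≈ -8.4516e+6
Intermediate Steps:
v(C) = 4*C²/3 (v(C) = (-4/(-3))*C² = (-4*(-⅓))*C² = 4*C²/3)
o(g, Y) = -15 - 17*Y
((o(3, 18) - 770)*(-200 + 781))*(-5*v(-1)*(-2)) = (((-15 - 17*18) - 770)*(-200 + 781))*(-20*(-1)²/3*(-2)) = (((-15 - 306) - 770)*581)*(-20/3*(-2)) = ((-321 - 770)*581)*(-5*4/3*(-2)) = (-1091*581)*(-20/3*(-2)) = -633871*40/3 = -25354840/3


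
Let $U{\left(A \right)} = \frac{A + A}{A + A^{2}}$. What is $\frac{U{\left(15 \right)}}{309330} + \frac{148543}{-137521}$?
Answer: $- \frac{367590311999}{340314967440} \approx -1.0801$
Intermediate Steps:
$U{\left(A \right)} = \frac{2 A}{A + A^{2}}$
$\frac{U{\left(15 \right)}}{309330} + \frac{148543}{-137521} = \frac{2 \frac{1}{1 + 15}}{309330} + \frac{148543}{-137521} = \frac{2}{16} \cdot \frac{1}{309330} + 148543 \left(- \frac{1}{137521}\right) = 2 \cdot \frac{1}{16} \cdot \frac{1}{309330} - \frac{148543}{137521} = \frac{1}{8} \cdot \frac{1}{309330} - \frac{148543}{137521} = \frac{1}{2474640} - \frac{148543}{137521} = - \frac{367590311999}{340314967440}$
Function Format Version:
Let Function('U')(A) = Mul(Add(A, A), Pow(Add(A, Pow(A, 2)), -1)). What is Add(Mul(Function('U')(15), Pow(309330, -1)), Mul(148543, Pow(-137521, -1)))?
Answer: Rational(-367590311999, 340314967440) ≈ -1.0801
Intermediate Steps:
Function('U')(A) = Mul(2, A, Pow(Add(A, Pow(A, 2)), -1)) (Function('U')(A) = Mul(Mul(2, A), Pow(Add(A, Pow(A, 2)), -1)) = Mul(2, A, Pow(Add(A, Pow(A, 2)), -1)))
Add(Mul(Function('U')(15), Pow(309330, -1)), Mul(148543, Pow(-137521, -1))) = Add(Mul(Mul(2, Pow(Add(1, 15), -1)), Pow(309330, -1)), Mul(148543, Pow(-137521, -1))) = Add(Mul(Mul(2, Pow(16, -1)), Rational(1, 309330)), Mul(148543, Rational(-1, 137521))) = Add(Mul(Mul(2, Rational(1, 16)), Rational(1, 309330)), Rational(-148543, 137521)) = Add(Mul(Rational(1, 8), Rational(1, 309330)), Rational(-148543, 137521)) = Add(Rational(1, 2474640), Rational(-148543, 137521)) = Rational(-367590311999, 340314967440)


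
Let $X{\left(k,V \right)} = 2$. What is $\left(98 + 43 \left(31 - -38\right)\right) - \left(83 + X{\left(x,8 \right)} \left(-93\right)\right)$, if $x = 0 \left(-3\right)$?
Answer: $3168$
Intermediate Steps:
$x = 0$
$\left(98 + 43 \left(31 - -38\right)\right) - \left(83 + X{\left(x,8 \right)} \left(-93\right)\right) = \left(98 + 43 \left(31 - -38\right)\right) - \left(83 + 2 \left(-93\right)\right) = \left(98 + 43 \left(31 + 38\right)\right) - \left(83 - 186\right) = \left(98 + 43 \cdot 69\right) - -103 = \left(98 + 2967\right) + 103 = 3065 + 103 = 3168$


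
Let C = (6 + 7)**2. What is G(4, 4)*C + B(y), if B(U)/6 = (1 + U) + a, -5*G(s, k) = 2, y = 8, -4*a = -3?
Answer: -91/10 ≈ -9.1000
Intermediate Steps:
a = 3/4 (a = -1/4*(-3) = 3/4 ≈ 0.75000)
G(s, k) = -2/5 (G(s, k) = -1/5*2 = -2/5)
B(U) = 21/2 + 6*U (B(U) = 6*((1 + U) + 3/4) = 6*(7/4 + U) = 21/2 + 6*U)
C = 169 (C = 13**2 = 169)
G(4, 4)*C + B(y) = -2/5*169 + (21/2 + 6*8) = -338/5 + (21/2 + 48) = -338/5 + 117/2 = -91/10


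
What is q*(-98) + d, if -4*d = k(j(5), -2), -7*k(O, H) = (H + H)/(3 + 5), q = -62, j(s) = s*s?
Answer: 340255/56 ≈ 6076.0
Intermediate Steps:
j(s) = s²
k(O, H) = -H/28 (k(O, H) = -(H + H)/(7*(3 + 5)) = -2*H/(7*8) = -H/28)
d = -1/56 (d = -(-1)*(-2)/112 = -¼*1/14 = -1/56 ≈ -0.017857)
q*(-98) + d = -62*(-98) - 1/56 = 6076 - 1/56 = 340255/56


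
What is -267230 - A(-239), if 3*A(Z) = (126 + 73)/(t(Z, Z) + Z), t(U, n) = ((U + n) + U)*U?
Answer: -137188399759/513372 ≈ -2.6723e+5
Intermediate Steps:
t(U, n) = U*(n + 2*U) (t(U, n) = (n + 2*U)*U = U*(n + 2*U))
A(Z) = 199/(3*(Z + 3*Z**2)) (A(Z) = ((126 + 73)/(Z*(Z + 2*Z) + Z))/3 = (199/(Z*(3*Z) + Z))/3 = (199/(3*Z**2 + Z))/3 = (199/(Z + 3*Z**2))/3 = 199/(3*(Z + 3*Z**2)))
-267230 - A(-239) = -267230 - 199/(3*(-239)*(1 + 3*(-239))) = -267230 - 199*(-1)/(3*239*(1 - 717)) = -267230 - 199*(-1)/(3*239*(-716)) = -267230 - 199*(-1)*(-1)/(3*239*716) = -267230 - 1*199/513372 = -267230 - 199/513372 = -137188399759/513372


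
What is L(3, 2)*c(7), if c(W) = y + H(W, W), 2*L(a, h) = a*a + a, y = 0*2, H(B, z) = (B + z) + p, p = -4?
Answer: 60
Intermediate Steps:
H(B, z) = -4 + B + z (H(B, z) = (B + z) - 4 = -4 + B + z)
y = 0
L(a, h) = a/2 + a²/2 (L(a, h) = (a*a + a)/2 = (a² + a)/2 = (a + a²)/2 = a/2 + a²/2)
c(W) = -4 + 2*W (c(W) = 0 + (-4 + W + W) = 0 + (-4 + 2*W) = -4 + 2*W)
L(3, 2)*c(7) = ((½)*3*(1 + 3))*(-4 + 2*7) = ((½)*3*4)*(-4 + 14) = 6*10 = 60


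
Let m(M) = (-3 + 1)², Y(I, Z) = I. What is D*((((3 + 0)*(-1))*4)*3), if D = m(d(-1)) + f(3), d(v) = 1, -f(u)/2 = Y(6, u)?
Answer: 288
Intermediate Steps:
f(u) = -12 (f(u) = -2*6 = -12)
m(M) = 4 (m(M) = (-2)² = 4)
D = -8 (D = 4 - 12 = -8)
D*((((3 + 0)*(-1))*4)*3) = -8*((3 + 0)*(-1))*4*3 = -8*(3*(-1))*4*3 = -8*(-3*4)*3 = -(-96)*3 = -8*(-36) = 288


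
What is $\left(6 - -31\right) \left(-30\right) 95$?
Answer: $-105450$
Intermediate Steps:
$\left(6 - -31\right) \left(-30\right) 95 = \left(6 + 31\right) \left(-30\right) 95 = 37 \left(-30\right) 95 = \left(-1110\right) 95 = -105450$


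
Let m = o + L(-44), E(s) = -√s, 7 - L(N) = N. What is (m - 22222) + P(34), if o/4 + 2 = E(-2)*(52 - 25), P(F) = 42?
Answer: -22137 - 108*I*√2 ≈ -22137.0 - 152.74*I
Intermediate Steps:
L(N) = 7 - N
o = -8 - 108*I*√2 (o = -8 + 4*((-√(-2))*(52 - 25)) = -8 + 4*(-I*√2*27) = -8 + 4*(-27*I*√2) = -8 - 108*I*√2 ≈ -8.0 - 152.74*I)
m = 43 - 108*I*√2 (m = (-8 - 108*I*√2) + (7 - 1*(-44)) = (-8 - 108*I*√2) + (7 + 44) = (-8 - 108*I*√2) + 51 = 43 - 108*I*√2 ≈ 43.0 - 152.74*I)
(m - 22222) + P(34) = ((43 - 108*I*√2) - 22222) + 42 = (-22179 - 108*I*√2) + 42 = -22137 - 108*I*√2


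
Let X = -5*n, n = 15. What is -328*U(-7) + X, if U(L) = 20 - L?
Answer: -8931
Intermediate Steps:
X = -75 (X = -5*15 = -75)
-328*U(-7) + X = -328*(20 - 1*(-7)) - 75 = -328*(20 + 7) - 75 = -328*27 - 75 = -8856 - 75 = -8931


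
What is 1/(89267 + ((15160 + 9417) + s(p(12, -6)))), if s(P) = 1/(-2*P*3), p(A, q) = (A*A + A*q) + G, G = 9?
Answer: 486/55328183 ≈ 8.7839e-6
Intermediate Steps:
p(A, q) = 9 + A² + A*q (p(A, q) = (A*A + A*q) + 9 = (A² + A*q) + 9 = 9 + A² + A*q)
s(P) = -1/(6*P) (s(P) = 1/(-6*P) = -1/(6*P))
1/(89267 + ((15160 + 9417) + s(p(12, -6)))) = 1/(89267 + ((15160 + 9417) - 1/(6*(9 + 12² + 12*(-6))))) = 1/(89267 + (24577 - 1/(6*(9 + 144 - 72)))) = 1/(89267 + (24577 - ⅙/81)) = 1/(89267 + (24577 - ⅙*1/81)) = 1/(89267 + (24577 - 1/486)) = 1/(89267 + 11944421/486) = 1/(55328183/486) = 486/55328183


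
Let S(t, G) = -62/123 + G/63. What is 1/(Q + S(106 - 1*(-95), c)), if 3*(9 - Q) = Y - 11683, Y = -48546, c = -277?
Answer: 2583/51867757 ≈ 4.9800e-5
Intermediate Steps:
S(t, G) = -62/123 + G/63 (S(t, G) = -62*1/123 + G*(1/63) = -62/123 + G/63)
Q = 60256/3 (Q = 9 - (-48546 - 11683)/3 = 9 - ⅓*(-60229) = 9 + 60229/3 = 60256/3 ≈ 20085.)
1/(Q + S(106 - 1*(-95), c)) = 1/(60256/3 + (-62/123 + (1/63)*(-277))) = 1/(60256/3 + (-62/123 - 277/63)) = 1/(60256/3 - 12659/2583) = 1/(51867757/2583) = 2583/51867757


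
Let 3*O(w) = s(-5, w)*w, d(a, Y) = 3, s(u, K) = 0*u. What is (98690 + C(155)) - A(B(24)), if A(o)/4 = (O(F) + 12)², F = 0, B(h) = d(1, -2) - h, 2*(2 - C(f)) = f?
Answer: 196077/2 ≈ 98039.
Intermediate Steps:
s(u, K) = 0
C(f) = 2 - f/2
B(h) = 3 - h
O(w) = 0 (O(w) = (0*w)/3 = (⅓)*0 = 0)
A(o) = 576 (A(o) = 4*(0 + 12)² = 4*12² = 4*144 = 576)
(98690 + C(155)) - A(B(24)) = (98690 + (2 - ½*155)) - 1*576 = (98690 + (2 - 155/2)) - 576 = (98690 - 151/2) - 576 = 197229/2 - 576 = 196077/2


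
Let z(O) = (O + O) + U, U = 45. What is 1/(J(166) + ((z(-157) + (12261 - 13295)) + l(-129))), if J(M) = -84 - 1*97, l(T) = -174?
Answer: -1/1658 ≈ -0.00060314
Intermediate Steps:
J(M) = -181 (J(M) = -84 - 97 = -181)
z(O) = 45 + 2*O (z(O) = (O + O) + 45 = 2*O + 45 = 45 + 2*O)
1/(J(166) + ((z(-157) + (12261 - 13295)) + l(-129))) = 1/(-181 + (((45 + 2*(-157)) + (12261 - 13295)) - 174)) = 1/(-181 + (((45 - 314) - 1034) - 174)) = 1/(-181 + ((-269 - 1034) - 174)) = 1/(-181 + (-1303 - 174)) = 1/(-181 - 1477) = 1/(-1658) = -1/1658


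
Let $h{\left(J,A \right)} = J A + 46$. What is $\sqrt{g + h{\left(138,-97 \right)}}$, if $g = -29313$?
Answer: $i \sqrt{42653} \approx 206.53 i$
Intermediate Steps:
$h{\left(J,A \right)} = 46 + A J$ ($h{\left(J,A \right)} = A J + 46 = 46 + A J$)
$\sqrt{g + h{\left(138,-97 \right)}} = \sqrt{-29313 + \left(46 - 13386\right)} = \sqrt{-29313 - 13340} = \sqrt{-42653} = i \sqrt{42653}$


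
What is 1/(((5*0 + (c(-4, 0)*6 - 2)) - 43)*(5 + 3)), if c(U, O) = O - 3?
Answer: -1/504 ≈ -0.0019841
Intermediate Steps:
c(U, O) = -3 + O
1/(((5*0 + (c(-4, 0)*6 - 2)) - 43)*(5 + 3)) = 1/(((5*0 + ((-3 + 0)*6 - 2)) - 43)*(5 + 3)) = 1/(((0 + (-3*6 - 2)) - 43)*8) = 1/(((0 + (-18 - 2)) - 43)*8) = 1/(((0 - 20) - 43)*8) = 1/((-20 - 43)*8) = 1/(-63*8) = 1/(-504) = -1/504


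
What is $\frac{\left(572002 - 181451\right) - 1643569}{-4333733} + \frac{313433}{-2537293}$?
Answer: $\frac{1820938864885}{10995950404769} \approx 0.1656$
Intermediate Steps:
$\frac{\left(572002 - 181451\right) - 1643569}{-4333733} + \frac{313433}{-2537293} = \left(390551 - 1643569\right) \left(- \frac{1}{4333733}\right) + 313433 \left(- \frac{1}{2537293}\right) = \left(-1253018\right) \left(- \frac{1}{4333733}\right) - \frac{313433}{2537293} = \frac{1253018}{4333733} - \frac{313433}{2537293} = \frac{1820938864885}{10995950404769}$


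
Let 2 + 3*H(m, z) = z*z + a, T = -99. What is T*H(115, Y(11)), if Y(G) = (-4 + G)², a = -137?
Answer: -74646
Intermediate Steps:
H(m, z) = -139/3 + z²/3 (H(m, z) = -⅔ + (z*z - 137)/3 = -⅔ + (z² - 137)/3 = -⅔ + (-137 + z²)/3 = -⅔ + (-137/3 + z²/3) = -139/3 + z²/3)
T*H(115, Y(11)) = -99*(-139/3 + ((-4 + 11)²)²/3) = -99*(-139/3 + (7²)²/3) = -99*(-139/3 + (⅓)*49²) = -99*(-139/3 + (⅓)*2401) = -99*(-139/3 + 2401/3) = -99*754 = -74646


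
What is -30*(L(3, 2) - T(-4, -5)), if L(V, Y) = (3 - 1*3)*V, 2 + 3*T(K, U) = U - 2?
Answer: -90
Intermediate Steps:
T(K, U) = -4/3 + U/3 (T(K, U) = -⅔ + (U - 2)/3 = -⅔ + (-2 + U)/3 = -⅔ + (-⅔ + U/3) = -4/3 + U/3)
L(V, Y) = 0 (L(V, Y) = (3 - 3)*V = 0*V = 0)
-30*(L(3, 2) - T(-4, -5)) = -30*(0 - (-4/3 + (⅓)*(-5))) = -30*(0 - (-4/3 - 5/3)) = -30*(0 - 1*(-3)) = -30*(0 + 3) = -30*3 = -90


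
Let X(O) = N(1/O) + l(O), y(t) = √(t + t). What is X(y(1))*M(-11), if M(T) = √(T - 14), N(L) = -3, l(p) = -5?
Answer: -40*I ≈ -40.0*I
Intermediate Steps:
y(t) = √2*√t (y(t) = √(2*t) = √2*√t)
M(T) = √(-14 + T)
X(O) = -8 (X(O) = -3 - 5 = -8)
X(y(1))*M(-11) = -8*√(-14 - 11) = -40*I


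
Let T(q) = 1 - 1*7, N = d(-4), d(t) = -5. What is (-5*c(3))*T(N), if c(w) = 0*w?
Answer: 0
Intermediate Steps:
c(w) = 0
N = -5
T(q) = -6 (T(q) = 1 - 7 = -6)
(-5*c(3))*T(N) = -5*0*(-6) = 0*(-6) = 0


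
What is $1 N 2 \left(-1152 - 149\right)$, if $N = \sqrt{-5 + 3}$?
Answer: $- 2602 i \sqrt{2} \approx - 3679.8 i$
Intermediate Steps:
$N = i \sqrt{2}$ ($N = \sqrt{-2} = i \sqrt{2} \approx 1.4142 i$)
$1 N 2 \left(-1152 - 149\right) = 1 i \sqrt{2} \cdot 2 \left(-1152 - 149\right) = i \sqrt{2} \cdot 2 \left(-1301\right) = 2 i \sqrt{2} \left(-1301\right) = - 2602 i \sqrt{2}$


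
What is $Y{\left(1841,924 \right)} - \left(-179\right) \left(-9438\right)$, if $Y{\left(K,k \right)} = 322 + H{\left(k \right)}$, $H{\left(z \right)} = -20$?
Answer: $-1689100$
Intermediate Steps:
$Y{\left(K,k \right)} = 302$ ($Y{\left(K,k \right)} = 322 - 20 = 302$)
$Y{\left(1841,924 \right)} - \left(-179\right) \left(-9438\right) = 302 - \left(-179\right) \left(-9438\right) = 302 - 1689402 = -1689100$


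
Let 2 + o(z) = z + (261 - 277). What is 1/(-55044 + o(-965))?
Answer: -1/56027 ≈ -1.7849e-5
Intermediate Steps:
o(z) = -18 + z (o(z) = -2 + (z + (261 - 277)) = -2 + (z - 16) = -2 + (-16 + z) = -18 + z)
1/(-55044 + o(-965)) = 1/(-55044 + (-18 - 965)) = 1/(-55044 - 983) = 1/(-56027) = -1/56027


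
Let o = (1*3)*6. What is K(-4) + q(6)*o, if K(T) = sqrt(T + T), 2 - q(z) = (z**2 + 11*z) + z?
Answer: -1908 + 2*I*sqrt(2) ≈ -1908.0 + 2.8284*I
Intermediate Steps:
q(z) = 2 - z**2 - 12*z (q(z) = 2 - ((z**2 + 11*z) + z) = 2 - (z**2 + 12*z) = 2 + (-z**2 - 12*z) = 2 - z**2 - 12*z)
o = 18 (o = 3*6 = 18)
K(T) = sqrt(2)*sqrt(T) (K(T) = sqrt(2*T) = sqrt(2)*sqrt(T))
K(-4) + q(6)*o = sqrt(2)*sqrt(-4) + (2 - 1*6**2 - 12*6)*18 = sqrt(2)*(2*I) + (2 - 1*36 - 72)*18 = 2*I*sqrt(2) + (2 - 36 - 72)*18 = 2*I*sqrt(2) - 106*18 = 2*I*sqrt(2) - 1908 = -1908 + 2*I*sqrt(2)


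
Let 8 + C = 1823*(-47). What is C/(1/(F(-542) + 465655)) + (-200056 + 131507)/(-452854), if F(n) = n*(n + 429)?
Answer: -20446185919859257/452854 ≈ -4.5150e+10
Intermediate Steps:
C = -85689 (C = -8 + 1823*(-47) = -8 - 85681 = -85689)
F(n) = n*(429 + n)
C/(1/(F(-542) + 465655)) + (-200056 + 131507)/(-452854) = -(39901511295 - 46443438*(429 - 542)) + (-200056 + 131507)/(-452854) = -85689/(1/(-542*(-113) + 465655)) - 68549*(-1/452854) = -85689/(1/(61246 + 465655)) + 68549/452854 = -85689/(1/526901) + 68549/452854 = -85689/1/526901 + 68549/452854 = -85689*526901 + 68549/452854 = -45149619789 + 68549/452854 = -20446185919859257/452854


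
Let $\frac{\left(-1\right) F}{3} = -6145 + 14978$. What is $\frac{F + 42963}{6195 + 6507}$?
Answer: $\frac{2744}{2117} \approx 1.2962$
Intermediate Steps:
$F = -26499$ ($F = - 3 \left(-6145 + 14978\right) = \left(-3\right) 8833 = -26499$)
$\frac{F + 42963}{6195 + 6507} = \frac{-26499 + 42963}{6195 + 6507} = \frac{16464}{12702} = 16464 \cdot \frac{1}{12702} = \frac{2744}{2117}$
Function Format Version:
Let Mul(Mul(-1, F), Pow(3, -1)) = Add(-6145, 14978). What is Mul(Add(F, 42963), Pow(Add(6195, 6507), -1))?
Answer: Rational(2744, 2117) ≈ 1.2962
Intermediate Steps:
F = -26499 (F = Mul(-3, Add(-6145, 14978)) = Mul(-3, 8833) = -26499)
Mul(Add(F, 42963), Pow(Add(6195, 6507), -1)) = Mul(Add(-26499, 42963), Pow(Add(6195, 6507), -1)) = Mul(16464, Pow(12702, -1)) = Mul(16464, Rational(1, 12702)) = Rational(2744, 2117)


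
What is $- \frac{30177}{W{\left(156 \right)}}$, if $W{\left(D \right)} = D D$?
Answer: $- \frac{3353}{2704} \approx -1.24$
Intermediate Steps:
$W{\left(D \right)} = D^{2}$
$- \frac{30177}{W{\left(156 \right)}} = - \frac{30177}{156^{2}} = - \frac{30177}{24336} = \left(-30177\right) \frac{1}{24336} = - \frac{3353}{2704}$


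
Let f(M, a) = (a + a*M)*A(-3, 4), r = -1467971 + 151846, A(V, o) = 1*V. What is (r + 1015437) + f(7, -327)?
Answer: -292840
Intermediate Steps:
A(V, o) = V
r = -1316125
f(M, a) = -3*a - 3*M*a (f(M, a) = (a + a*M)*(-3) = (a + M*a)*(-3) = -3*a - 3*M*a)
(r + 1015437) + f(7, -327) = (-1316125 + 1015437) - 3*(-327)*(1 + 7) = -300688 - 3*(-327)*8 = -300688 + 7848 = -292840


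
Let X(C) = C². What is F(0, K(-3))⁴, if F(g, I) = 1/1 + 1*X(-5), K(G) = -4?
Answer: 456976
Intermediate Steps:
F(g, I) = 26 (F(g, I) = 1/1 + 1*(-5)² = 1 + 1*25 = 1 + 25 = 26)
F(0, K(-3))⁴ = 26⁴ = 456976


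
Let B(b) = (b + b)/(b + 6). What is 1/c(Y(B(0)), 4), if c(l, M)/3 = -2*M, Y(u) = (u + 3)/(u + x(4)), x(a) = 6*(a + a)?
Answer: -1/24 ≈ -0.041667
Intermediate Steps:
x(a) = 12*a (x(a) = 6*(2*a) = 12*a)
B(b) = 2*b/(6 + b) (B(b) = (2*b)/(6 + b) = 2*b/(6 + b))
Y(u) = (3 + u)/(48 + u) (Y(u) = (u + 3)/(u + 12*4) = (3 + u)/(u + 48) = (3 + u)/(48 + u))
c(l, M) = -6*M (c(l, M) = 3*(-2*M) = -6*M)
1/c(Y(B(0)), 4) = 1/(-6*4) = 1/(-24) = -1/24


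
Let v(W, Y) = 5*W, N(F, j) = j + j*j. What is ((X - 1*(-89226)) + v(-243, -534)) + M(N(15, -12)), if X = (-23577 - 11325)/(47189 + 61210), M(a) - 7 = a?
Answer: 3185112316/36133 ≈ 88150.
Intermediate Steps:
N(F, j) = j + j²
M(a) = 7 + a
X = -11634/36133 (X = -34902/108399 = -34902*1/108399 = -11634/36133 ≈ -0.32198)
((X - 1*(-89226)) + v(-243, -534)) + M(N(15, -12)) = ((-11634/36133 - 1*(-89226)) + 5*(-243)) + (7 - 12*(1 - 12)) = ((-11634/36133 + 89226) - 1215) + (7 - 12*(-11)) = (3223991424/36133 - 1215) + (7 + 132) = 3180089829/36133 + 139 = 3185112316/36133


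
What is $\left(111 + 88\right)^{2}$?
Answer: $39601$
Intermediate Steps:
$\left(111 + 88\right)^{2} = 199^{2} = 39601$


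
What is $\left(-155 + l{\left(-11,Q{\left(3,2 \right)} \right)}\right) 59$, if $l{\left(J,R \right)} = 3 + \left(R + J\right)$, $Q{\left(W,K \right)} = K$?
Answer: $-9499$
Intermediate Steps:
$l{\left(J,R \right)} = 3 + J + R$ ($l{\left(J,R \right)} = 3 + \left(J + R\right) = 3 + J + R$)
$\left(-155 + l{\left(-11,Q{\left(3,2 \right)} \right)}\right) 59 = \left(-155 + \left(3 - 11 + 2\right)\right) 59 = \left(-155 - 6\right) 59 = \left(-161\right) 59 = -9499$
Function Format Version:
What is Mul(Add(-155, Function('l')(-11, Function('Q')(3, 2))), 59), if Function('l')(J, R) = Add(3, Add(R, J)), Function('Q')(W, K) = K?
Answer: -9499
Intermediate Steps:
Function('l')(J, R) = Add(3, J, R) (Function('l')(J, R) = Add(3, Add(J, R)) = Add(3, J, R))
Mul(Add(-155, Function('l')(-11, Function('Q')(3, 2))), 59) = Mul(Add(-155, Add(3, -11, 2)), 59) = Mul(Add(-155, -6), 59) = Mul(-161, 59) = -9499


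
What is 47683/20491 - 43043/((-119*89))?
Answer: 198143538/31002883 ≈ 6.3911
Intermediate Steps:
47683/20491 - 43043/((-119*89)) = 47683*(1/20491) - 43043/(-10591) = 47683/20491 - 43043*(-1/10591) = 47683/20491 + 6149/1513 = 198143538/31002883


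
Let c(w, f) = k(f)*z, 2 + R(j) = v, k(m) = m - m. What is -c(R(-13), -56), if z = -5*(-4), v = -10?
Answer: 0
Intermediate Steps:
k(m) = 0
R(j) = -12 (R(j) = -2 - 10 = -12)
z = 20
c(w, f) = 0 (c(w, f) = 0*20 = 0)
-c(R(-13), -56) = -1*0 = 0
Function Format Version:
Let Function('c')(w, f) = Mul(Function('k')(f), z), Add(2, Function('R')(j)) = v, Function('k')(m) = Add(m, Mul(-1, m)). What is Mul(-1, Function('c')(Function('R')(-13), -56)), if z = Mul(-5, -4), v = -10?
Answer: 0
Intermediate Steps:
Function('k')(m) = 0
Function('R')(j) = -12 (Function('R')(j) = Add(-2, -10) = -12)
z = 20
Function('c')(w, f) = 0 (Function('c')(w, f) = Mul(0, 20) = 0)
Mul(-1, Function('c')(Function('R')(-13), -56)) = Mul(-1, 0) = 0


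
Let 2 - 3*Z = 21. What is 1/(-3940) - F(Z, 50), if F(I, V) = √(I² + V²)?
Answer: -1/3940 - √22861/3 ≈ -50.400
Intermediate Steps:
Z = -19/3 (Z = ⅔ - ⅓*21 = ⅔ - 7 = -19/3 ≈ -6.3333)
1/(-3940) - F(Z, 50) = 1/(-3940) - √((-19/3)² + 50²) = -1/3940 - √(361/9 + 2500) = -1/3940 - √(22861/9) = -1/3940 - √22861/3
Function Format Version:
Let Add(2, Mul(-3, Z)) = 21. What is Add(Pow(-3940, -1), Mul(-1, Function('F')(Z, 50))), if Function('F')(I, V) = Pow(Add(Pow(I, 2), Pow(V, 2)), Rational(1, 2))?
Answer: Add(Rational(-1, 3940), Mul(Rational(-1, 3), Pow(22861, Rational(1, 2)))) ≈ -50.400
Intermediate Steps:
Z = Rational(-19, 3) (Z = Add(Rational(2, 3), Mul(Rational(-1, 3), 21)) = Add(Rational(2, 3), -7) = Rational(-19, 3) ≈ -6.3333)
Add(Pow(-3940, -1), Mul(-1, Function('F')(Z, 50))) = Add(Pow(-3940, -1), Mul(-1, Pow(Add(Pow(Rational(-19, 3), 2), Pow(50, 2)), Rational(1, 2)))) = Add(Rational(-1, 3940), Mul(-1, Pow(Add(Rational(361, 9), 2500), Rational(1, 2)))) = Add(Rational(-1, 3940), Mul(-1, Pow(Rational(22861, 9), Rational(1, 2)))) = Add(Rational(-1, 3940), Mul(-1, Mul(Rational(1, 3), Pow(22861, Rational(1, 2))))) = Add(Rational(-1, 3940), Mul(Rational(-1, 3), Pow(22861, Rational(1, 2))))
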